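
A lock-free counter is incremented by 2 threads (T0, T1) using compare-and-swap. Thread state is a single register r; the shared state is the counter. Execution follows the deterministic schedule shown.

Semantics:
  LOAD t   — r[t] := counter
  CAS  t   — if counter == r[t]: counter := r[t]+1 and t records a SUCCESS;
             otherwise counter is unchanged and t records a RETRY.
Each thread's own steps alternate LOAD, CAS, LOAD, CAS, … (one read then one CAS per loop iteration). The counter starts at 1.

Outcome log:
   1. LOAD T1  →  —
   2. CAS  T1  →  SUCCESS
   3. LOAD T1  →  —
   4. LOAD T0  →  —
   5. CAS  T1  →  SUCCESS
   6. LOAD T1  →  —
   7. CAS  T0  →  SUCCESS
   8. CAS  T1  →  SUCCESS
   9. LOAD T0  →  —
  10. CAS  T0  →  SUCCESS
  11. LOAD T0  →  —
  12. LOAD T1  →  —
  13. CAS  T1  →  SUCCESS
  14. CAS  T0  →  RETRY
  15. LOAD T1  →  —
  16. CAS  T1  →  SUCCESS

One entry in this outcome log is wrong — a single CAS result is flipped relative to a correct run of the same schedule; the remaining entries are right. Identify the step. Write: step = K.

step = 7

Reference trace:
#1 T1 reads 1
#2 T1 CAS(1→2) writes; counter now 2
#3 T1 reads 2
#4 T0 reads 2
#5 T1 CAS(2→3) writes; counter now 3
#6 T1 reads 3
#7 T0 CAS(2→3) fails; counter now 3
#8 T1 CAS(3→4) writes; counter now 4
#9 T0 reads 4
#10 T0 CAS(4→5) writes; counter now 5
#11 T0 reads 5
#12 T1 reads 5
#13 T1 CAS(5→6) writes; counter now 6
#14 T0 CAS(5→6) fails; counter now 6
#15 T1 reads 6
#16 T1 CAS(6→7) writes; counter now 7
Mismatch at 7.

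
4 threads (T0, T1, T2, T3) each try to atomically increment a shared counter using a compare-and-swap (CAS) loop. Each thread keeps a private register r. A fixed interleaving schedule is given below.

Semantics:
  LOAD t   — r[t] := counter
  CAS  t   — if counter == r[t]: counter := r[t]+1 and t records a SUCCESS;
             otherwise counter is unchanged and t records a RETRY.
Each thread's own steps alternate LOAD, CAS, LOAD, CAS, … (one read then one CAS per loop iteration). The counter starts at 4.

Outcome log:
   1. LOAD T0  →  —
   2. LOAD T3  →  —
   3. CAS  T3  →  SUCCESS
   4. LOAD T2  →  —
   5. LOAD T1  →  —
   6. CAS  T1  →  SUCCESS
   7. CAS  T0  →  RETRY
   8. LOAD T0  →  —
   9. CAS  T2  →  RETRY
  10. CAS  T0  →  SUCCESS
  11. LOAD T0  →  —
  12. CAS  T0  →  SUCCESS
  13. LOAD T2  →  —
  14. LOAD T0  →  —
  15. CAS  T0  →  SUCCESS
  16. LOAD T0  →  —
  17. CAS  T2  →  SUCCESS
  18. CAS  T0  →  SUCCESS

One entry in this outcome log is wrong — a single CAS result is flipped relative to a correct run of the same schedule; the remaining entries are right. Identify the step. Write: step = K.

Reference trace:
step 1: T0 LOAD ⇒ load; ctr=4 reg=4
step 2: T3 LOAD ⇒ load; ctr=4 reg=4
step 3: T3 CAS ⇒ ok; ctr=5 reg=4
step 4: T2 LOAD ⇒ load; ctr=5 reg=5
step 5: T1 LOAD ⇒ load; ctr=5 reg=5
step 6: T1 CAS ⇒ ok; ctr=6 reg=5
step 7: T0 CAS ⇒ retry; ctr=6 reg=4
step 8: T0 LOAD ⇒ load; ctr=6 reg=6
step 9: T2 CAS ⇒ retry; ctr=6 reg=5
step 10: T0 CAS ⇒ ok; ctr=7 reg=6
step 11: T0 LOAD ⇒ load; ctr=7 reg=7
step 12: T0 CAS ⇒ ok; ctr=8 reg=7
step 13: T2 LOAD ⇒ load; ctr=8 reg=8
step 14: T0 LOAD ⇒ load; ctr=8 reg=8
step 15: T0 CAS ⇒ ok; ctr=9 reg=8
step 16: T0 LOAD ⇒ load; ctr=9 reg=9
step 17: T2 CAS ⇒ retry; ctr=9 reg=8
step 18: T0 CAS ⇒ ok; ctr=10 reg=9
Mismatch at 17.

step = 17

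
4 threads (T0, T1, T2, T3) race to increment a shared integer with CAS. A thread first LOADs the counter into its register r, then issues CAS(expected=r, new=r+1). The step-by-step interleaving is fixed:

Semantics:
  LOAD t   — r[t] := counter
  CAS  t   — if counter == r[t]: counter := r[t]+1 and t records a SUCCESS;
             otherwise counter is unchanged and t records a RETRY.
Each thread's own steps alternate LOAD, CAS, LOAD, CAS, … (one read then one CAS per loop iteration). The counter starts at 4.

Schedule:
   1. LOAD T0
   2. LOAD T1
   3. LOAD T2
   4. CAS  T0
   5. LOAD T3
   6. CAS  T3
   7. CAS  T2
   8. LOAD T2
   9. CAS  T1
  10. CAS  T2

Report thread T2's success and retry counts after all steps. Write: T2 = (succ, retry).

#1 T0 reads 4
#2 T1 reads 4
#3 T2 reads 4
#4 T0 CAS(4→5) writes; counter now 5
#5 T3 reads 5
#6 T3 CAS(5→6) writes; counter now 6
#7 T2 CAS(4→5) fails; counter now 6
#8 T2 reads 6
#9 T1 CAS(4→5) fails; counter now 6
#10 T2 CAS(6→7) writes; counter now 7

T2 = (1, 1)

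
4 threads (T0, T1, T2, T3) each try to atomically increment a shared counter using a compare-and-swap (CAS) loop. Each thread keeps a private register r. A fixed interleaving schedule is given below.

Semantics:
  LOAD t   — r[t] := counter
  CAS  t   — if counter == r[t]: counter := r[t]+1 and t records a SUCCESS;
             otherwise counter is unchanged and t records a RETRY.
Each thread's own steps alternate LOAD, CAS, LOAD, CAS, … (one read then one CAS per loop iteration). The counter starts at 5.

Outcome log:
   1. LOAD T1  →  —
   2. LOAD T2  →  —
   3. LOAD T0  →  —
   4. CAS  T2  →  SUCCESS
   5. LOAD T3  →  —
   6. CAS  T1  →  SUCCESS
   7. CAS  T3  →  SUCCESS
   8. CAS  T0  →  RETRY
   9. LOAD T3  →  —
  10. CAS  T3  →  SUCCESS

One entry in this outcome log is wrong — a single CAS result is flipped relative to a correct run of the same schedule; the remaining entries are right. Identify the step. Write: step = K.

step = 6

Correct run:
T1 LOAD — after: cnt=5, r=5 — load
T2 LOAD — after: cnt=5, r=5 — load
T0 LOAD — after: cnt=5, r=5 — load
T2 CAS — after: cnt=6, r=5 — ok
T3 LOAD — after: cnt=6, r=6 — load
T1 CAS — after: cnt=6, r=5 — retry
T3 CAS — after: cnt=7, r=6 — ok
T0 CAS — after: cnt=7, r=5 — retry
T3 LOAD — after: cnt=7, r=7 — load
T3 CAS — after: cnt=8, r=7 — ok
Mismatch at 6.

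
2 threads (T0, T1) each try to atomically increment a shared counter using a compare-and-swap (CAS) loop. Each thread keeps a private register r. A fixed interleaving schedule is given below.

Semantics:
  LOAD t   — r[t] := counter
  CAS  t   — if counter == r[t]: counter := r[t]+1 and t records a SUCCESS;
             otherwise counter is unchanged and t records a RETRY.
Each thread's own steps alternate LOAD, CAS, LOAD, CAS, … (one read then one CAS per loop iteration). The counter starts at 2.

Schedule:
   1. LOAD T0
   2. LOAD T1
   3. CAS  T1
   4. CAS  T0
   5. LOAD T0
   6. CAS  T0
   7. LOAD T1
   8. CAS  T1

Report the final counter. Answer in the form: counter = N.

   1) LOAD T0:  M=2  r_T0=2
   2) LOAD T1:  M=2  r_T1=2
   3) CAS  T1:  M=3  r_T1=2 ✓
   4) CAS  T0:  M=3  r_T0=2 ✗
   5) LOAD T0:  M=3  r_T0=3
   6) CAS  T0:  M=4  r_T0=3 ✓
   7) LOAD T1:  M=4  r_T1=4
   8) CAS  T1:  M=5  r_T1=4 ✓

counter = 5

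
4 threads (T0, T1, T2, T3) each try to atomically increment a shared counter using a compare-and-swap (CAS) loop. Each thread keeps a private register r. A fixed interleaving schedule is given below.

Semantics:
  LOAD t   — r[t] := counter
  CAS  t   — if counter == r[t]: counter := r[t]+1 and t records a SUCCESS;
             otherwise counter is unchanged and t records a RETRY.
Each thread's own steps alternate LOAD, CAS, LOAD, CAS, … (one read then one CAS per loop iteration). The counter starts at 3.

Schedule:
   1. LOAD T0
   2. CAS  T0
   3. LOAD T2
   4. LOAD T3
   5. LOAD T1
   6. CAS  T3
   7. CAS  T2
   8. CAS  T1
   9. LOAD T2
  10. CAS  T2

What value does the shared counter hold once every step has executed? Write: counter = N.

counter = 6

#1 T0 reads 3
#2 T0 CAS(3→4) writes; counter now 4
#3 T2 reads 4
#4 T3 reads 4
#5 T1 reads 4
#6 T3 CAS(4→5) writes; counter now 5
#7 T2 CAS(4→5) fails; counter now 5
#8 T1 CAS(4→5) fails; counter now 5
#9 T2 reads 5
#10 T2 CAS(5→6) writes; counter now 6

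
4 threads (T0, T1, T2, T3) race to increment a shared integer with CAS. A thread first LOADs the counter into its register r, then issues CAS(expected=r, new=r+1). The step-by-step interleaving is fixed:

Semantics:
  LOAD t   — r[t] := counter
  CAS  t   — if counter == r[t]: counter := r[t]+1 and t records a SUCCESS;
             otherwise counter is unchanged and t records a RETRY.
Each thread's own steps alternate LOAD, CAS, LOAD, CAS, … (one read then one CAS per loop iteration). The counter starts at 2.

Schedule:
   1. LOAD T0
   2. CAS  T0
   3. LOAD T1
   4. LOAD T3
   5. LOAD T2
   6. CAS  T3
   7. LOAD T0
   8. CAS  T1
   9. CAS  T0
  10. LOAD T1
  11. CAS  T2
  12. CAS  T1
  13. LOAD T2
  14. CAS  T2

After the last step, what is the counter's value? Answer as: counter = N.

counter = 7

step 1: T0 LOAD ⇒ load; ctr=2 reg=2
step 2: T0 CAS ⇒ ok; ctr=3 reg=2
step 3: T1 LOAD ⇒ load; ctr=3 reg=3
step 4: T3 LOAD ⇒ load; ctr=3 reg=3
step 5: T2 LOAD ⇒ load; ctr=3 reg=3
step 6: T3 CAS ⇒ ok; ctr=4 reg=3
step 7: T0 LOAD ⇒ load; ctr=4 reg=4
step 8: T1 CAS ⇒ retry; ctr=4 reg=3
step 9: T0 CAS ⇒ ok; ctr=5 reg=4
step 10: T1 LOAD ⇒ load; ctr=5 reg=5
step 11: T2 CAS ⇒ retry; ctr=5 reg=3
step 12: T1 CAS ⇒ ok; ctr=6 reg=5
step 13: T2 LOAD ⇒ load; ctr=6 reg=6
step 14: T2 CAS ⇒ ok; ctr=7 reg=6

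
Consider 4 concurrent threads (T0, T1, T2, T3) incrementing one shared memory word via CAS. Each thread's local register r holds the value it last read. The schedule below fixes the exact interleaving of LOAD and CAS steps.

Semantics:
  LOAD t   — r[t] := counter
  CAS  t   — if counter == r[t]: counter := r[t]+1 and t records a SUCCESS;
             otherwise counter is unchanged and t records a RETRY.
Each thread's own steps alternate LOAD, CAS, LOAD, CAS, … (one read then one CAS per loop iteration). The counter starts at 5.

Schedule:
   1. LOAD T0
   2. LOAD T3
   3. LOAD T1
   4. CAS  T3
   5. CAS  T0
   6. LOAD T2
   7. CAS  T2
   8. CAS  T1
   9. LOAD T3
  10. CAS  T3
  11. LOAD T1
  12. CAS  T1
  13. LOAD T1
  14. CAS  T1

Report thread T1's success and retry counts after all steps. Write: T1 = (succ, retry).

   1) LOAD T0:  M=5  r_T0=5
   2) LOAD T3:  M=5  r_T3=5
   3) LOAD T1:  M=5  r_T1=5
   4) CAS  T3:  M=6  r_T3=5 ✓
   5) CAS  T0:  M=6  r_T0=5 ✗
   6) LOAD T2:  M=6  r_T2=6
   7) CAS  T2:  M=7  r_T2=6 ✓
   8) CAS  T1:  M=7  r_T1=5 ✗
   9) LOAD T3:  M=7  r_T3=7
  10) CAS  T3:  M=8  r_T3=7 ✓
  11) LOAD T1:  M=8  r_T1=8
  12) CAS  T1:  M=9  r_T1=8 ✓
  13) LOAD T1:  M=9  r_T1=9
  14) CAS  T1:  M=10  r_T1=9 ✓

T1 = (2, 1)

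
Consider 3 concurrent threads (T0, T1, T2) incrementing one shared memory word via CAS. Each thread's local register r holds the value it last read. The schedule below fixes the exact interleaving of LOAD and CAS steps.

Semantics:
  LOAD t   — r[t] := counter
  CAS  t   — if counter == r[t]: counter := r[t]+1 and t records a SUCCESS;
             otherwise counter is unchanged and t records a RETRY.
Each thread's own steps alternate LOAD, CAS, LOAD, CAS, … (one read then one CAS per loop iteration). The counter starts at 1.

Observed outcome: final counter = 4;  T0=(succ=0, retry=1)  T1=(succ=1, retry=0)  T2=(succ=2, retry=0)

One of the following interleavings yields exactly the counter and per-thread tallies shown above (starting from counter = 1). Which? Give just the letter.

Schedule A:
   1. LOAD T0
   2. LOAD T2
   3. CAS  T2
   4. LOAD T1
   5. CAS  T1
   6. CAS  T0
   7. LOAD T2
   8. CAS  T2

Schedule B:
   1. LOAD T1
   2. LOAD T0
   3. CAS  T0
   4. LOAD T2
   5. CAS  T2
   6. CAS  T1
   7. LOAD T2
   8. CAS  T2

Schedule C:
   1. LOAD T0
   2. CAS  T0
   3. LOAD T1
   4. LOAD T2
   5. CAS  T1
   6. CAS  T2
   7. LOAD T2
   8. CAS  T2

Simulating candidate A:
#1 T0 reads 1
#2 T2 reads 1
#3 T2 CAS(1→2) writes; counter now 2
#4 T1 reads 2
#5 T1 CAS(2→3) writes; counter now 3
#6 T0 CAS(1→2) fails; counter now 3
#7 T2 reads 3
#8 T2 CAS(3→4) writes; counter now 4

A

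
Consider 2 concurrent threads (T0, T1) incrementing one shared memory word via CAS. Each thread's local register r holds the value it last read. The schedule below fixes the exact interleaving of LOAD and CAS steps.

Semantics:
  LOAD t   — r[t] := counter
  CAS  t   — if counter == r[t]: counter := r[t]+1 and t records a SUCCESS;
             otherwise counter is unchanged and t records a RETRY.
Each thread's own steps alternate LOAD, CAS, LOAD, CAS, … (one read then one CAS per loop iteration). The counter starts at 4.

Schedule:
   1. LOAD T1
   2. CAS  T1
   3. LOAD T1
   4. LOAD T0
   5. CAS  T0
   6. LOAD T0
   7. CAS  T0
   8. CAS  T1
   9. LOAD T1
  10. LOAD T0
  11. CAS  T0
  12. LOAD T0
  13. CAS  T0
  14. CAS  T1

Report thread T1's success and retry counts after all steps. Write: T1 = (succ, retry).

T1 LOAD — after: cnt=4, r=4 — load
T1 CAS — after: cnt=5, r=4 — ok
T1 LOAD — after: cnt=5, r=5 — load
T0 LOAD — after: cnt=5, r=5 — load
T0 CAS — after: cnt=6, r=5 — ok
T0 LOAD — after: cnt=6, r=6 — load
T0 CAS — after: cnt=7, r=6 — ok
T1 CAS — after: cnt=7, r=5 — retry
T1 LOAD — after: cnt=7, r=7 — load
T0 LOAD — after: cnt=7, r=7 — load
T0 CAS — after: cnt=8, r=7 — ok
T0 LOAD — after: cnt=8, r=8 — load
T0 CAS — after: cnt=9, r=8 — ok
T1 CAS — after: cnt=9, r=7 — retry

T1 = (1, 2)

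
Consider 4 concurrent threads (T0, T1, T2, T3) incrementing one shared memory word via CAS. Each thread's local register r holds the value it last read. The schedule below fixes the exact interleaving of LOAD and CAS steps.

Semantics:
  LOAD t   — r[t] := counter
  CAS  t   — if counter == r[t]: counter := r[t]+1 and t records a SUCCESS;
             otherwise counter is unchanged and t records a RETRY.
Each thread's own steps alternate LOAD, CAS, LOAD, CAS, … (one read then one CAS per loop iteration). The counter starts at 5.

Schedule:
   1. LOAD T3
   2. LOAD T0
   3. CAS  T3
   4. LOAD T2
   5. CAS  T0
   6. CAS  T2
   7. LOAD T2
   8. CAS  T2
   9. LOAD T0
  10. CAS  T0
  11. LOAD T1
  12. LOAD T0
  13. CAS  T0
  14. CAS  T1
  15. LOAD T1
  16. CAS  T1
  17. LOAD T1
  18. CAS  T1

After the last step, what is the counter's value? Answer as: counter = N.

[1] T3.load  rd  (counter 5, T3.r 5)
[2] T0.load  rd  (counter 5, T0.r 5)
[3] T3.cas  hit  (counter 6, T3.r 5)
[4] T2.load  rd  (counter 6, T2.r 6)
[5] T0.cas  miss  (counter 6, T0.r 5)
[6] T2.cas  hit  (counter 7, T2.r 6)
[7] T2.load  rd  (counter 7, T2.r 7)
[8] T2.cas  hit  (counter 8, T2.r 7)
[9] T0.load  rd  (counter 8, T0.r 8)
[10] T0.cas  hit  (counter 9, T0.r 8)
[11] T1.load  rd  (counter 9, T1.r 9)
[12] T0.load  rd  (counter 9, T0.r 9)
[13] T0.cas  hit  (counter 10, T0.r 9)
[14] T1.cas  miss  (counter 10, T1.r 9)
[15] T1.load  rd  (counter 10, T1.r 10)
[16] T1.cas  hit  (counter 11, T1.r 10)
[17] T1.load  rd  (counter 11, T1.r 11)
[18] T1.cas  hit  (counter 12, T1.r 11)

counter = 12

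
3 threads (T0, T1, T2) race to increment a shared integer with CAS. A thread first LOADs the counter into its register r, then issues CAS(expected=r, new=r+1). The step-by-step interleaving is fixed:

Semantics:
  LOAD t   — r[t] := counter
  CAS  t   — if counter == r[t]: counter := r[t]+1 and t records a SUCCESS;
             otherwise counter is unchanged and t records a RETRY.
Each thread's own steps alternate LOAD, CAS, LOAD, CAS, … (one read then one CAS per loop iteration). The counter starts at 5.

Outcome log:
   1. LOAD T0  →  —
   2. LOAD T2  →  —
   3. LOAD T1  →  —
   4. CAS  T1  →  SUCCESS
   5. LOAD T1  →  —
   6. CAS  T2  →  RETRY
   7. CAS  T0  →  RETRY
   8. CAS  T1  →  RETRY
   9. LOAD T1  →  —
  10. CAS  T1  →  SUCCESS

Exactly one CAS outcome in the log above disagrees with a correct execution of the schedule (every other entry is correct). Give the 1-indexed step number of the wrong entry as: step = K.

Correct run:
T0 LOAD — after: cnt=5, r=5 — load
T2 LOAD — after: cnt=5, r=5 — load
T1 LOAD — after: cnt=5, r=5 — load
T1 CAS — after: cnt=6, r=5 — ok
T1 LOAD — after: cnt=6, r=6 — load
T2 CAS — after: cnt=6, r=5 — retry
T0 CAS — after: cnt=6, r=5 — retry
T1 CAS — after: cnt=7, r=6 — ok
T1 LOAD — after: cnt=7, r=7 — load
T1 CAS — after: cnt=8, r=7 — ok
Mismatch at 8.

step = 8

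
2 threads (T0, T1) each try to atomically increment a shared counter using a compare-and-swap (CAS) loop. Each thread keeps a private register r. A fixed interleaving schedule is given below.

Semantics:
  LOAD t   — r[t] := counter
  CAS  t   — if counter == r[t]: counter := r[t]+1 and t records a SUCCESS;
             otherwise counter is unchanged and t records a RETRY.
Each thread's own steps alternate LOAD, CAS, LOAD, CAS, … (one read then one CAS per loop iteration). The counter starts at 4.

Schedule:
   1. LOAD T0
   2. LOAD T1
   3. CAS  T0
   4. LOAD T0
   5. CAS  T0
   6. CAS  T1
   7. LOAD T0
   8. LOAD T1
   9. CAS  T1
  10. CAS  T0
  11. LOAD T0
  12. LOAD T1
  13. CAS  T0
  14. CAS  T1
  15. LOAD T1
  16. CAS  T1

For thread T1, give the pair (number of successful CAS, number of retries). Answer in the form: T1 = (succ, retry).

T1 = (2, 2)

   1) LOAD T0:  M=4  r_T0=4
   2) LOAD T1:  M=4  r_T1=4
   3) CAS  T0:  M=5  r_T0=4 ✓
   4) LOAD T0:  M=5  r_T0=5
   5) CAS  T0:  M=6  r_T0=5 ✓
   6) CAS  T1:  M=6  r_T1=4 ✗
   7) LOAD T0:  M=6  r_T0=6
   8) LOAD T1:  M=6  r_T1=6
   9) CAS  T1:  M=7  r_T1=6 ✓
  10) CAS  T0:  M=7  r_T0=6 ✗
  11) LOAD T0:  M=7  r_T0=7
  12) LOAD T1:  M=7  r_T1=7
  13) CAS  T0:  M=8  r_T0=7 ✓
  14) CAS  T1:  M=8  r_T1=7 ✗
  15) LOAD T1:  M=8  r_T1=8
  16) CAS  T1:  M=9  r_T1=8 ✓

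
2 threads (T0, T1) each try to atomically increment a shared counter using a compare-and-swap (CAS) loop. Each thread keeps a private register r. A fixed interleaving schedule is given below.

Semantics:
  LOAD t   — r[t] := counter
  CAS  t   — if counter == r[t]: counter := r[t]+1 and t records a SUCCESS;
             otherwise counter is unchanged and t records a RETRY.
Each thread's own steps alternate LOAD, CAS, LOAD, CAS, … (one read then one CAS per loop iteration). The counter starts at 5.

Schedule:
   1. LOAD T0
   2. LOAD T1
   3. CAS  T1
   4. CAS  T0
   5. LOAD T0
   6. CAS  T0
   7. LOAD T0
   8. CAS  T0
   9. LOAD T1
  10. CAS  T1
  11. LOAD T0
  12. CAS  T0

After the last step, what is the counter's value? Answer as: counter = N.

[1] T0.load  rd  (counter 5, T0.r 5)
[2] T1.load  rd  (counter 5, T1.r 5)
[3] T1.cas  hit  (counter 6, T1.r 5)
[4] T0.cas  miss  (counter 6, T0.r 5)
[5] T0.load  rd  (counter 6, T0.r 6)
[6] T0.cas  hit  (counter 7, T0.r 6)
[7] T0.load  rd  (counter 7, T0.r 7)
[8] T0.cas  hit  (counter 8, T0.r 7)
[9] T1.load  rd  (counter 8, T1.r 8)
[10] T1.cas  hit  (counter 9, T1.r 8)
[11] T0.load  rd  (counter 9, T0.r 9)
[12] T0.cas  hit  (counter 10, T0.r 9)

counter = 10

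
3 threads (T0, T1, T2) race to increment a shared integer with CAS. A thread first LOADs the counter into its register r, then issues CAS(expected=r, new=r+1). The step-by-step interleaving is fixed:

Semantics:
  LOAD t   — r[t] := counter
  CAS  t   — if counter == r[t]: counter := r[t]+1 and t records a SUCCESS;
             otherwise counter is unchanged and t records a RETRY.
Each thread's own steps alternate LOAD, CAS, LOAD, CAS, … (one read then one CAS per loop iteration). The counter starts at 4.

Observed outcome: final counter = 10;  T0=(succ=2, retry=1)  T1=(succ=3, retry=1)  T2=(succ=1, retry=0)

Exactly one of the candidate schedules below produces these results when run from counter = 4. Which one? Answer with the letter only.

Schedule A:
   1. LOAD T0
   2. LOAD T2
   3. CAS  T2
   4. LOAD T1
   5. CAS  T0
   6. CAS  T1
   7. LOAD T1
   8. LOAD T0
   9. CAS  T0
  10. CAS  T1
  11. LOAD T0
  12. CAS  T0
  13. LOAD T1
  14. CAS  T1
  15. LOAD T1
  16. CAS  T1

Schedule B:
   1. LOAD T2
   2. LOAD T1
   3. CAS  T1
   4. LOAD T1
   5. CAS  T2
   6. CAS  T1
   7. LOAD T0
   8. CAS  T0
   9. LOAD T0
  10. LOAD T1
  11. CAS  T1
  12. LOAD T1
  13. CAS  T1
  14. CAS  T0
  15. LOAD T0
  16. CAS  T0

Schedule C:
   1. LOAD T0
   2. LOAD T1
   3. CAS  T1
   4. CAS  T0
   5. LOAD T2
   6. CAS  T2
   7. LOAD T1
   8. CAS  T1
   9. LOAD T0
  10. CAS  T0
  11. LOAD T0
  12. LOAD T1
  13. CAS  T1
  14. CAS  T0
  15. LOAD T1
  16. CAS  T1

Simulating candidate A:
T0 LOAD — after: cnt=4, r=4 — load
T2 LOAD — after: cnt=4, r=4 — load
T2 CAS — after: cnt=5, r=4 — ok
T1 LOAD — after: cnt=5, r=5 — load
T0 CAS — after: cnt=5, r=4 — retry
T1 CAS — after: cnt=6, r=5 — ok
T1 LOAD — after: cnt=6, r=6 — load
T0 LOAD — after: cnt=6, r=6 — load
T0 CAS — after: cnt=7, r=6 — ok
T1 CAS — after: cnt=7, r=6 — retry
T0 LOAD — after: cnt=7, r=7 — load
T0 CAS — after: cnt=8, r=7 — ok
T1 LOAD — after: cnt=8, r=8 — load
T1 CAS — after: cnt=9, r=8 — ok
T1 LOAD — after: cnt=9, r=9 — load
T1 CAS — after: cnt=10, r=9 — ok

A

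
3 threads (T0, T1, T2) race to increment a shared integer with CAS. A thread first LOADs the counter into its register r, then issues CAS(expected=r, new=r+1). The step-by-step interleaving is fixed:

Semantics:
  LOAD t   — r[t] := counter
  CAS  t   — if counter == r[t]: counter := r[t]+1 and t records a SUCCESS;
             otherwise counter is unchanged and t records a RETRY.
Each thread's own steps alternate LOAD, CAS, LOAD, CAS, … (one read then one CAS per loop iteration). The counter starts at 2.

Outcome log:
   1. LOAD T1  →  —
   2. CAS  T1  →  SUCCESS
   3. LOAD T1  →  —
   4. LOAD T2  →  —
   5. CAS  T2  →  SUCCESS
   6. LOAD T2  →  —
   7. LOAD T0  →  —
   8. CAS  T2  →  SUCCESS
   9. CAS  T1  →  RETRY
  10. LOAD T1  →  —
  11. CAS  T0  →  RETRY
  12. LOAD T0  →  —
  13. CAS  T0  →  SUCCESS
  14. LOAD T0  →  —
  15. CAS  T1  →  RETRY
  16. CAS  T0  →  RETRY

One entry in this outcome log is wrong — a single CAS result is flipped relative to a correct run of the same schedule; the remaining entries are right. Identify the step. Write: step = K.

Reference trace:
   1) LOAD T1:  M=2  r_T1=2
   2) CAS  T1:  M=3  r_T1=2 ✓
   3) LOAD T1:  M=3  r_T1=3
   4) LOAD T2:  M=3  r_T2=3
   5) CAS  T2:  M=4  r_T2=3 ✓
   6) LOAD T2:  M=4  r_T2=4
   7) LOAD T0:  M=4  r_T0=4
   8) CAS  T2:  M=5  r_T2=4 ✓
   9) CAS  T1:  M=5  r_T1=3 ✗
  10) LOAD T1:  M=5  r_T1=5
  11) CAS  T0:  M=5  r_T0=4 ✗
  12) LOAD T0:  M=5  r_T0=5
  13) CAS  T0:  M=6  r_T0=5 ✓
  14) LOAD T0:  M=6  r_T0=6
  15) CAS  T1:  M=6  r_T1=5 ✗
  16) CAS  T0:  M=7  r_T0=6 ✓
Mismatch at 16.

step = 16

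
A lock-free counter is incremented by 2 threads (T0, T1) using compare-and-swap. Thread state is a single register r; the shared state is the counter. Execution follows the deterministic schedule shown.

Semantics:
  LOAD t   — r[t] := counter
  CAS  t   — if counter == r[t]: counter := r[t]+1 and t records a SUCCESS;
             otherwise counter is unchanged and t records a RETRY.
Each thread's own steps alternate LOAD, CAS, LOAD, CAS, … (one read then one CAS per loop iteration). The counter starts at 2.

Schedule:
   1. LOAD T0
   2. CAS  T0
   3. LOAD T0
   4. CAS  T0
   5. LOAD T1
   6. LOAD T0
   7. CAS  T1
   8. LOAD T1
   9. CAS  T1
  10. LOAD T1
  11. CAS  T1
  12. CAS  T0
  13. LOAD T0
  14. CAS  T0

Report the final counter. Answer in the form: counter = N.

[1] T0.load  rd  (counter 2, T0.r 2)
[2] T0.cas  hit  (counter 3, T0.r 2)
[3] T0.load  rd  (counter 3, T0.r 3)
[4] T0.cas  hit  (counter 4, T0.r 3)
[5] T1.load  rd  (counter 4, T1.r 4)
[6] T0.load  rd  (counter 4, T0.r 4)
[7] T1.cas  hit  (counter 5, T1.r 4)
[8] T1.load  rd  (counter 5, T1.r 5)
[9] T1.cas  hit  (counter 6, T1.r 5)
[10] T1.load  rd  (counter 6, T1.r 6)
[11] T1.cas  hit  (counter 7, T1.r 6)
[12] T0.cas  miss  (counter 7, T0.r 4)
[13] T0.load  rd  (counter 7, T0.r 7)
[14] T0.cas  hit  (counter 8, T0.r 7)

counter = 8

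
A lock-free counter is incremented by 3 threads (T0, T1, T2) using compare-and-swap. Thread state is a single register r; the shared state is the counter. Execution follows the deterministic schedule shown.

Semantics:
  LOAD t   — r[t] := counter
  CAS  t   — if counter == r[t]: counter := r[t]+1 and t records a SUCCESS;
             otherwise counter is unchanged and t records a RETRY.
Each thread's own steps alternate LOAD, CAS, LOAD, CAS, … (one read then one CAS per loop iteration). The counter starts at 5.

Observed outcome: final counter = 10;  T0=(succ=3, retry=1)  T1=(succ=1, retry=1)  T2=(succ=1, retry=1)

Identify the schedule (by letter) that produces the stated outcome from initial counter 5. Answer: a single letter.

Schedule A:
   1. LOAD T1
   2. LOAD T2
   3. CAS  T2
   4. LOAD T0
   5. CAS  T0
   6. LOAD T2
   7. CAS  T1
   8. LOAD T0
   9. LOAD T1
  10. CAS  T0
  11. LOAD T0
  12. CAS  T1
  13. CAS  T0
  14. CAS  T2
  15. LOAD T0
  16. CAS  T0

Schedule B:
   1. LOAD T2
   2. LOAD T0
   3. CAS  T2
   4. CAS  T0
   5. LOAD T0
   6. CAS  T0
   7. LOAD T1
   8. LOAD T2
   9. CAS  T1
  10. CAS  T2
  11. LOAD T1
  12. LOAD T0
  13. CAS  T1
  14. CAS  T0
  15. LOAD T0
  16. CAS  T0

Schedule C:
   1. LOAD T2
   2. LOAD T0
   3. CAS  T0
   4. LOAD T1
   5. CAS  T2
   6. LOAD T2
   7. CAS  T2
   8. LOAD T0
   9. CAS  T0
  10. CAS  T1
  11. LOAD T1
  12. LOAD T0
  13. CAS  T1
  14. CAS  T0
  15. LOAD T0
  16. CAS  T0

Tracing schedule C:
#1 T2 reads 5
#2 T0 reads 5
#3 T0 CAS(5→6) writes; counter now 6
#4 T1 reads 6
#5 T2 CAS(5→6) fails; counter now 6
#6 T2 reads 6
#7 T2 CAS(6→7) writes; counter now 7
#8 T0 reads 7
#9 T0 CAS(7→8) writes; counter now 8
#10 T1 CAS(6→7) fails; counter now 8
#11 T1 reads 8
#12 T0 reads 8
#13 T1 CAS(8→9) writes; counter now 9
#14 T0 CAS(8→9) fails; counter now 9
#15 T0 reads 9
#16 T0 CAS(9→10) writes; counter now 10

C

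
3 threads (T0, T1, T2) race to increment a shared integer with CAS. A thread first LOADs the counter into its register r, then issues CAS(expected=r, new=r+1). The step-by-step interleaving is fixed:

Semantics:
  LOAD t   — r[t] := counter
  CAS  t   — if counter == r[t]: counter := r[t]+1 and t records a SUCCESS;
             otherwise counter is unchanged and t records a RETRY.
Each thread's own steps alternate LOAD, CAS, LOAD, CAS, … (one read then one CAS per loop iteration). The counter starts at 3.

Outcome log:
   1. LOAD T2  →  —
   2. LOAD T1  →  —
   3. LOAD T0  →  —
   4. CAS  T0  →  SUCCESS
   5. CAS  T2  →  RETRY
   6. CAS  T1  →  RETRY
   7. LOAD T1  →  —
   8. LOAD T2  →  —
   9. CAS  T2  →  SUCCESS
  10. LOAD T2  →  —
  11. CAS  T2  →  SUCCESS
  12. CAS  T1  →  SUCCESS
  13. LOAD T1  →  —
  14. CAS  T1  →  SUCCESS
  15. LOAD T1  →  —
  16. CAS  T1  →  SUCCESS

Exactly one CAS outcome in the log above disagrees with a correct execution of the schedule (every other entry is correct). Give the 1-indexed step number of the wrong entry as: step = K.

step = 12

Correct run:
   1) LOAD T2:  M=3  r_T2=3
   2) LOAD T1:  M=3  r_T1=3
   3) LOAD T0:  M=3  r_T0=3
   4) CAS  T0:  M=4  r_T0=3 ✓
   5) CAS  T2:  M=4  r_T2=3 ✗
   6) CAS  T1:  M=4  r_T1=3 ✗
   7) LOAD T1:  M=4  r_T1=4
   8) LOAD T2:  M=4  r_T2=4
   9) CAS  T2:  M=5  r_T2=4 ✓
  10) LOAD T2:  M=5  r_T2=5
  11) CAS  T2:  M=6  r_T2=5 ✓
  12) CAS  T1:  M=6  r_T1=4 ✗
  13) LOAD T1:  M=6  r_T1=6
  14) CAS  T1:  M=7  r_T1=6 ✓
  15) LOAD T1:  M=7  r_T1=7
  16) CAS  T1:  M=8  r_T1=7 ✓
Flip is step 12.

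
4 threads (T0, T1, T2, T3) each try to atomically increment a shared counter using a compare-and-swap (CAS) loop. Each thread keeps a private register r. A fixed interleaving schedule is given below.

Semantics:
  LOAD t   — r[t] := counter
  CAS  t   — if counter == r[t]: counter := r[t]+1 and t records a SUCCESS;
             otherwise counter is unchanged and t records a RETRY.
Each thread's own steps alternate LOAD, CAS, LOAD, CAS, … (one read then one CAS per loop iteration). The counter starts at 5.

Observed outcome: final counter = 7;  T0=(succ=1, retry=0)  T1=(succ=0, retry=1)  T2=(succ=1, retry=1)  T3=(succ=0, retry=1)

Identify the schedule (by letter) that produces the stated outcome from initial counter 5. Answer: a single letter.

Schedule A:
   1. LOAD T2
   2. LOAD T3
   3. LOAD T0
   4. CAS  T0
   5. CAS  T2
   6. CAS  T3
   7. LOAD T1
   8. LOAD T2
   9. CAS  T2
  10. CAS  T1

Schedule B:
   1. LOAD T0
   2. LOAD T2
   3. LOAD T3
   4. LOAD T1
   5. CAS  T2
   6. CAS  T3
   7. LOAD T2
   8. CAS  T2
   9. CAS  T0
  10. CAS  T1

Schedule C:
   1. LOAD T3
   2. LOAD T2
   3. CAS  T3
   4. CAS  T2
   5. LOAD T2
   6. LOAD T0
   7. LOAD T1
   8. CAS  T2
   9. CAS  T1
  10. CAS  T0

A

Simulating candidate A:
T2 LOAD — after: cnt=5, r=5 — load
T3 LOAD — after: cnt=5, r=5 — load
T0 LOAD — after: cnt=5, r=5 — load
T0 CAS — after: cnt=6, r=5 — ok
T2 CAS — after: cnt=6, r=5 — retry
T3 CAS — after: cnt=6, r=5 — retry
T1 LOAD — after: cnt=6, r=6 — load
T2 LOAD — after: cnt=6, r=6 — load
T2 CAS — after: cnt=7, r=6 — ok
T1 CAS — after: cnt=7, r=6 — retry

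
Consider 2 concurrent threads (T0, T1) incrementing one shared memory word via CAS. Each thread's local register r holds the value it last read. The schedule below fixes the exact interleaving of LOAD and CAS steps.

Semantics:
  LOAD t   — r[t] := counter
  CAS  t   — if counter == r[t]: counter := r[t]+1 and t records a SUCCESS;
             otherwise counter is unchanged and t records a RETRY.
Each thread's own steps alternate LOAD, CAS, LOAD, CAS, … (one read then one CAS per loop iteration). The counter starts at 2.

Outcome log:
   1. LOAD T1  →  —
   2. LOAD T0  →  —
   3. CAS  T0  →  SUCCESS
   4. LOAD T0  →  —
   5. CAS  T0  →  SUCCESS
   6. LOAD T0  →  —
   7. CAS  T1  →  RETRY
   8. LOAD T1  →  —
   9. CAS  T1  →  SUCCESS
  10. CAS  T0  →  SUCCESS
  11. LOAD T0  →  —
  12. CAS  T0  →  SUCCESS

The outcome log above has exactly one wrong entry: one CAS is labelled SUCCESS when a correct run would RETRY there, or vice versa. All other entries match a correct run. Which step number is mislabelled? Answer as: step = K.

step = 10

Correct run:
   1) LOAD T1:  M=2  r_T1=2
   2) LOAD T0:  M=2  r_T0=2
   3) CAS  T0:  M=3  r_T0=2 ✓
   4) LOAD T0:  M=3  r_T0=3
   5) CAS  T0:  M=4  r_T0=3 ✓
   6) LOAD T0:  M=4  r_T0=4
   7) CAS  T1:  M=4  r_T1=2 ✗
   8) LOAD T1:  M=4  r_T1=4
   9) CAS  T1:  M=5  r_T1=4 ✓
  10) CAS  T0:  M=5  r_T0=4 ✗
  11) LOAD T0:  M=5  r_T0=5
  12) CAS  T0:  M=6  r_T0=5 ✓
Flip is step 10.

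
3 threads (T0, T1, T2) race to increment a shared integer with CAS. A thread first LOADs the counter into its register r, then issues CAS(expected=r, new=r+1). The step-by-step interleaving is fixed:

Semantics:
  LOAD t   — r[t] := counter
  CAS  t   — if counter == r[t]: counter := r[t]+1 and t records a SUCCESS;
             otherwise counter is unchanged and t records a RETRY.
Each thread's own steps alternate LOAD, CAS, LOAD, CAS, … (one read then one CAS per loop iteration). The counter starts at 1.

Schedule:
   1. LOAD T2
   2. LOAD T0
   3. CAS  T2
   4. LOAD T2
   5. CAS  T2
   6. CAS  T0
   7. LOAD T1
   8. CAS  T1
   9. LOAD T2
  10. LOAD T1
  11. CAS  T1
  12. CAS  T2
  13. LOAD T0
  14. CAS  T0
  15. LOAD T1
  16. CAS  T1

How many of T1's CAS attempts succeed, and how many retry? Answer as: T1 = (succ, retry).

1. LOAD T2 → mem=1 r[T2]=1 [LOAD]
2. LOAD T0 → mem=1 r[T0]=1 [LOAD]
3. CAS T2 → mem=2 r[T2]=1 [OK]
4. LOAD T2 → mem=2 r[T2]=2 [LOAD]
5. CAS T2 → mem=3 r[T2]=2 [OK]
6. CAS T0 → mem=3 r[T0]=1 [RETRY]
7. LOAD T1 → mem=3 r[T1]=3 [LOAD]
8. CAS T1 → mem=4 r[T1]=3 [OK]
9. LOAD T2 → mem=4 r[T2]=4 [LOAD]
10. LOAD T1 → mem=4 r[T1]=4 [LOAD]
11. CAS T1 → mem=5 r[T1]=4 [OK]
12. CAS T2 → mem=5 r[T2]=4 [RETRY]
13. LOAD T0 → mem=5 r[T0]=5 [LOAD]
14. CAS T0 → mem=6 r[T0]=5 [OK]
15. LOAD T1 → mem=6 r[T1]=6 [LOAD]
16. CAS T1 → mem=7 r[T1]=6 [OK]

T1 = (3, 0)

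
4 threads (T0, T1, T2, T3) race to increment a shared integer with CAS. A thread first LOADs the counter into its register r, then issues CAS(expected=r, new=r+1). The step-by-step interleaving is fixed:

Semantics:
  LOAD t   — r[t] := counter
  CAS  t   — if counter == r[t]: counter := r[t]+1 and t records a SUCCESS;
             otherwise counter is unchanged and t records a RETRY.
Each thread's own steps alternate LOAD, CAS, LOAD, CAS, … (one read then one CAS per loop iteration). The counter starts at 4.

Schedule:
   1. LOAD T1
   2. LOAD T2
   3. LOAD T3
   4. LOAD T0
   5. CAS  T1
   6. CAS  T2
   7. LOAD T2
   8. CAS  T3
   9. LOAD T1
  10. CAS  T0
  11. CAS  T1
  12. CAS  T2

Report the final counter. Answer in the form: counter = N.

counter = 6

#1 T1 reads 4
#2 T2 reads 4
#3 T3 reads 4
#4 T0 reads 4
#5 T1 CAS(4→5) writes; counter now 5
#6 T2 CAS(4→5) fails; counter now 5
#7 T2 reads 5
#8 T3 CAS(4→5) fails; counter now 5
#9 T1 reads 5
#10 T0 CAS(4→5) fails; counter now 5
#11 T1 CAS(5→6) writes; counter now 6
#12 T2 CAS(5→6) fails; counter now 6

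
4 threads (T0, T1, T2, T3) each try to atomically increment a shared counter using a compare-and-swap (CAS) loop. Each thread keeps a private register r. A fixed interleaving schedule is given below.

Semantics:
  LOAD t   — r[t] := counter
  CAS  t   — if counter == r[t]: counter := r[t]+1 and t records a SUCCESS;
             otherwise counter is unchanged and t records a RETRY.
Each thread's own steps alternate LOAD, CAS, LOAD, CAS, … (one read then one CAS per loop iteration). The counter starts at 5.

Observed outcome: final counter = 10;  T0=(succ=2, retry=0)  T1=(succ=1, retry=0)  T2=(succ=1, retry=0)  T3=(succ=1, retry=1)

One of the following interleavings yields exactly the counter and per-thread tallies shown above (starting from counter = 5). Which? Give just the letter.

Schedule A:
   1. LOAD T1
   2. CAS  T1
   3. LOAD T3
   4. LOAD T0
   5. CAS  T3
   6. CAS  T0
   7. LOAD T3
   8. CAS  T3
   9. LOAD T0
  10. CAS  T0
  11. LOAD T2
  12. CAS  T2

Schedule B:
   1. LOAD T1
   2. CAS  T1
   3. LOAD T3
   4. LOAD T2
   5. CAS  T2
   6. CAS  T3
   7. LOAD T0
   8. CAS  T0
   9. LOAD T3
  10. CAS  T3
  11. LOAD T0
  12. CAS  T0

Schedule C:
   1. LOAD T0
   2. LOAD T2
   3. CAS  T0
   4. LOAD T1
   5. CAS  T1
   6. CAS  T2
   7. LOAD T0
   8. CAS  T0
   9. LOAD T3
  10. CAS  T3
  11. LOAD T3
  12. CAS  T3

B

Simulating candidate B:
#1 T1 reads 5
#2 T1 CAS(5→6) writes; counter now 6
#3 T3 reads 6
#4 T2 reads 6
#5 T2 CAS(6→7) writes; counter now 7
#6 T3 CAS(6→7) fails; counter now 7
#7 T0 reads 7
#8 T0 CAS(7→8) writes; counter now 8
#9 T3 reads 8
#10 T3 CAS(8→9) writes; counter now 9
#11 T0 reads 9
#12 T0 CAS(9→10) writes; counter now 10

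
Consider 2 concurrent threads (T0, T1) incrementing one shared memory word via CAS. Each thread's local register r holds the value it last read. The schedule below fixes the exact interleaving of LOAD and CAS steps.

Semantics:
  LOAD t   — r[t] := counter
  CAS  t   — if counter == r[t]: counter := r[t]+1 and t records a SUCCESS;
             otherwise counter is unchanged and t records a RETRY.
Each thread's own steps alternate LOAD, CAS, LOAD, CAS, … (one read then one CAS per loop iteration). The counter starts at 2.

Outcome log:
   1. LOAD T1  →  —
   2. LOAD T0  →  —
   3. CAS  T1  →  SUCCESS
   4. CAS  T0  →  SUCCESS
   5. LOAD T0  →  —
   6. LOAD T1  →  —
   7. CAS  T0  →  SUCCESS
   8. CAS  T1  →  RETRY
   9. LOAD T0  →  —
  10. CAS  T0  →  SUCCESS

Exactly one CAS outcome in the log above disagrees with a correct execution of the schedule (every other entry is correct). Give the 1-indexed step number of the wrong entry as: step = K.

Reference trace:
#1 T1 reads 2
#2 T0 reads 2
#3 T1 CAS(2→3) writes; counter now 3
#4 T0 CAS(2→3) fails; counter now 3
#5 T0 reads 3
#6 T1 reads 3
#7 T0 CAS(3→4) writes; counter now 4
#8 T1 CAS(3→4) fails; counter now 4
#9 T0 reads 4
#10 T0 CAS(4→5) writes; counter now 5
Flip is step 4.

step = 4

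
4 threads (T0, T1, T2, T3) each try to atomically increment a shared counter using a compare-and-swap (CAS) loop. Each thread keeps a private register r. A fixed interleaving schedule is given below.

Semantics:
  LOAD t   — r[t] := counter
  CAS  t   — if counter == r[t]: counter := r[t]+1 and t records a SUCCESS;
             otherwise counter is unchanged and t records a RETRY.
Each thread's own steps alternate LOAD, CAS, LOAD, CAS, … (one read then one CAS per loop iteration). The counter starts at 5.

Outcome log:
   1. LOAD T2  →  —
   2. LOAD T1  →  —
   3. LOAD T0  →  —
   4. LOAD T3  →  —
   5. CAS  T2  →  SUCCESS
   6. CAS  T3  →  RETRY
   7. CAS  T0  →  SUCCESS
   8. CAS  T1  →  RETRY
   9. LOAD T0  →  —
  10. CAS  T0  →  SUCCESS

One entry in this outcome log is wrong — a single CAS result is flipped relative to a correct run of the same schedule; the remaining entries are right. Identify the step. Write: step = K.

step = 7

Reference trace:
T2 LOAD — after: cnt=5, r=5 — load
T1 LOAD — after: cnt=5, r=5 — load
T0 LOAD — after: cnt=5, r=5 — load
T3 LOAD — after: cnt=5, r=5 — load
T2 CAS — after: cnt=6, r=5 — ok
T3 CAS — after: cnt=6, r=5 — retry
T0 CAS — after: cnt=6, r=5 — retry
T1 CAS — after: cnt=6, r=5 — retry
T0 LOAD — after: cnt=6, r=6 — load
T0 CAS — after: cnt=7, r=6 — ok
Flip is step 7.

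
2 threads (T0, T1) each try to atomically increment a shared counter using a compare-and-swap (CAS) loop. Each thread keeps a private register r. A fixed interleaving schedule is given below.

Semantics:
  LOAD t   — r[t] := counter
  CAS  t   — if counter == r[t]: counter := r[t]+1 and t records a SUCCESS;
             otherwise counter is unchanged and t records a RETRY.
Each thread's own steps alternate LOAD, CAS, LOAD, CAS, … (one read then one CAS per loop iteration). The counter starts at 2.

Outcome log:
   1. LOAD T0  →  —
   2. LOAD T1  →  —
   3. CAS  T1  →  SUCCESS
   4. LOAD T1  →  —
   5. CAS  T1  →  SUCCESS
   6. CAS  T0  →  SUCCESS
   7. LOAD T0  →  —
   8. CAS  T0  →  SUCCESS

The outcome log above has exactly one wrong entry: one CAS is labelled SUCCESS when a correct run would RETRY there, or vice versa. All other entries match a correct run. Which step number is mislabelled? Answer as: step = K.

step = 6

Re-executing:
T0 LOAD — after: cnt=2, r=2 — load
T1 LOAD — after: cnt=2, r=2 — load
T1 CAS — after: cnt=3, r=2 — ok
T1 LOAD — after: cnt=3, r=3 — load
T1 CAS — after: cnt=4, r=3 — ok
T0 CAS — after: cnt=4, r=2 — retry
T0 LOAD — after: cnt=4, r=4 — load
T0 CAS — after: cnt=5, r=4 — ok
Flip is step 6.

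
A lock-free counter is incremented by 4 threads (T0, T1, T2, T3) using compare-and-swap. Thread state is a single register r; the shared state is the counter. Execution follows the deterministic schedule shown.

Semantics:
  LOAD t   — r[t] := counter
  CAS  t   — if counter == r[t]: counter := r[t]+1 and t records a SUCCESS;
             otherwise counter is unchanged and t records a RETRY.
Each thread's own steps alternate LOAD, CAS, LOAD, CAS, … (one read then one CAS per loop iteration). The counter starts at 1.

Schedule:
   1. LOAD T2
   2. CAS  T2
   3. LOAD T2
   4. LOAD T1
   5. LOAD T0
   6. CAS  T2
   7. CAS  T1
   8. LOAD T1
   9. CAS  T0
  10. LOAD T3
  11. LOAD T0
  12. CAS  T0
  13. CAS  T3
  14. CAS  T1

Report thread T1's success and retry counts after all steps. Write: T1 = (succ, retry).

[1] T2.load  rd  (counter 1, T2.r 1)
[2] T2.cas  hit  (counter 2, T2.r 1)
[3] T2.load  rd  (counter 2, T2.r 2)
[4] T1.load  rd  (counter 2, T1.r 2)
[5] T0.load  rd  (counter 2, T0.r 2)
[6] T2.cas  hit  (counter 3, T2.r 2)
[7] T1.cas  miss  (counter 3, T1.r 2)
[8] T1.load  rd  (counter 3, T1.r 3)
[9] T0.cas  miss  (counter 3, T0.r 2)
[10] T3.load  rd  (counter 3, T3.r 3)
[11] T0.load  rd  (counter 3, T0.r 3)
[12] T0.cas  hit  (counter 4, T0.r 3)
[13] T3.cas  miss  (counter 4, T3.r 3)
[14] T1.cas  miss  (counter 4, T1.r 3)

T1 = (0, 2)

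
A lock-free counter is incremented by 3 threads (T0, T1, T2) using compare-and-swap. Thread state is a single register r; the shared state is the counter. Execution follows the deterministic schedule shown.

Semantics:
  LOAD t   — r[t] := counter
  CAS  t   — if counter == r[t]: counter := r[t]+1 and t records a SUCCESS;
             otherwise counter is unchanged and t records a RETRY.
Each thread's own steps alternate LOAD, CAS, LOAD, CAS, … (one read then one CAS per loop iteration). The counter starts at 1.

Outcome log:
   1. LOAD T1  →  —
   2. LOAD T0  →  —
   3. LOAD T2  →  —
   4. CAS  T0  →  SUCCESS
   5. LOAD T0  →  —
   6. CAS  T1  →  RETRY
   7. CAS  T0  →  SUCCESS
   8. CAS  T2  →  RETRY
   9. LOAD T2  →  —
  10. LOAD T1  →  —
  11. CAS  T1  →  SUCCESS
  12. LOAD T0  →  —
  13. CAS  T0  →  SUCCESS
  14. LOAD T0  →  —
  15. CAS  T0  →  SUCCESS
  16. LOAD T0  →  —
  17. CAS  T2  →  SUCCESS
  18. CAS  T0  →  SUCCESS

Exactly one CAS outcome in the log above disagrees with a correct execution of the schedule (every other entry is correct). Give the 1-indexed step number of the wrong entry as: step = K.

step = 17

Re-executing:
step 1: T1 LOAD ⇒ load; ctr=1 reg=1
step 2: T0 LOAD ⇒ load; ctr=1 reg=1
step 3: T2 LOAD ⇒ load; ctr=1 reg=1
step 4: T0 CAS ⇒ ok; ctr=2 reg=1
step 5: T0 LOAD ⇒ load; ctr=2 reg=2
step 6: T1 CAS ⇒ retry; ctr=2 reg=1
step 7: T0 CAS ⇒ ok; ctr=3 reg=2
step 8: T2 CAS ⇒ retry; ctr=3 reg=1
step 9: T2 LOAD ⇒ load; ctr=3 reg=3
step 10: T1 LOAD ⇒ load; ctr=3 reg=3
step 11: T1 CAS ⇒ ok; ctr=4 reg=3
step 12: T0 LOAD ⇒ load; ctr=4 reg=4
step 13: T0 CAS ⇒ ok; ctr=5 reg=4
step 14: T0 LOAD ⇒ load; ctr=5 reg=5
step 15: T0 CAS ⇒ ok; ctr=6 reg=5
step 16: T0 LOAD ⇒ load; ctr=6 reg=6
step 17: T2 CAS ⇒ retry; ctr=6 reg=3
step 18: T0 CAS ⇒ ok; ctr=7 reg=6
Flip is step 17.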